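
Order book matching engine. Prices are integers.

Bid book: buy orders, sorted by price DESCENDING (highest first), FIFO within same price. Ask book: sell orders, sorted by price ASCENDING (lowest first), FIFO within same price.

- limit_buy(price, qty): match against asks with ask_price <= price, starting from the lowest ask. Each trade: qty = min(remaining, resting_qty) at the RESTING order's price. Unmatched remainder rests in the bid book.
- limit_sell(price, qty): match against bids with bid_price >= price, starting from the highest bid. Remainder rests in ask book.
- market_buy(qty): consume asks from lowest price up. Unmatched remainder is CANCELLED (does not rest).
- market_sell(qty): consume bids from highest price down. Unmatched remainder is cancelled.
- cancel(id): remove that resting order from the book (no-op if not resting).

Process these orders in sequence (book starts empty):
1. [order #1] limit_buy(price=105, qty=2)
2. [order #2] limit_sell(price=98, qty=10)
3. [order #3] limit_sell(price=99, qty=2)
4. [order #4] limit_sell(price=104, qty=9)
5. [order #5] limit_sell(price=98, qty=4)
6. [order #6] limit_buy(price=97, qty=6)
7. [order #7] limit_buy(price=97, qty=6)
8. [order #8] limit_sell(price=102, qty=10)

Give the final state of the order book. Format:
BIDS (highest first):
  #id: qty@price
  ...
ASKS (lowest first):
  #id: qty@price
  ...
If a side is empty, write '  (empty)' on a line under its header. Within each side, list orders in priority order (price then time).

Answer: BIDS (highest first):
  #6: 6@97
  #7: 6@97
ASKS (lowest first):
  #2: 8@98
  #5: 4@98
  #3: 2@99
  #8: 10@102
  #4: 9@104

Derivation:
After op 1 [order #1] limit_buy(price=105, qty=2): fills=none; bids=[#1:2@105] asks=[-]
After op 2 [order #2] limit_sell(price=98, qty=10): fills=#1x#2:2@105; bids=[-] asks=[#2:8@98]
After op 3 [order #3] limit_sell(price=99, qty=2): fills=none; bids=[-] asks=[#2:8@98 #3:2@99]
After op 4 [order #4] limit_sell(price=104, qty=9): fills=none; bids=[-] asks=[#2:8@98 #3:2@99 #4:9@104]
After op 5 [order #5] limit_sell(price=98, qty=4): fills=none; bids=[-] asks=[#2:8@98 #5:4@98 #3:2@99 #4:9@104]
After op 6 [order #6] limit_buy(price=97, qty=6): fills=none; bids=[#6:6@97] asks=[#2:8@98 #5:4@98 #3:2@99 #4:9@104]
After op 7 [order #7] limit_buy(price=97, qty=6): fills=none; bids=[#6:6@97 #7:6@97] asks=[#2:8@98 #5:4@98 #3:2@99 #4:9@104]
After op 8 [order #8] limit_sell(price=102, qty=10): fills=none; bids=[#6:6@97 #7:6@97] asks=[#2:8@98 #5:4@98 #3:2@99 #8:10@102 #4:9@104]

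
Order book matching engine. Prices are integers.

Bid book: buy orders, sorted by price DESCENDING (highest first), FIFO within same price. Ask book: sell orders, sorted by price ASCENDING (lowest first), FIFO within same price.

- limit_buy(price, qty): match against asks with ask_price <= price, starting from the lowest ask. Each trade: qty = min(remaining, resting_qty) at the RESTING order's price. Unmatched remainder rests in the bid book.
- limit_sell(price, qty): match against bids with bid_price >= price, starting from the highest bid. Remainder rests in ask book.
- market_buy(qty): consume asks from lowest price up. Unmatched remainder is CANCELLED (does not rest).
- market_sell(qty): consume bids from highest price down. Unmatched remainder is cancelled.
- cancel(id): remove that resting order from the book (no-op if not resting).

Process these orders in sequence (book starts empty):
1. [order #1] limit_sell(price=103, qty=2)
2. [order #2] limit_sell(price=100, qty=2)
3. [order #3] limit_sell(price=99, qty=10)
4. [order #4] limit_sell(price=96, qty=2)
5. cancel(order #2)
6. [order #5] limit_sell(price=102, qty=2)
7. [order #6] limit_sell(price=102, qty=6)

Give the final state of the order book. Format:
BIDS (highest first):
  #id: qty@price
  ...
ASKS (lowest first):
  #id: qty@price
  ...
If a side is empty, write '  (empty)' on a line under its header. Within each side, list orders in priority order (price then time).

Answer: BIDS (highest first):
  (empty)
ASKS (lowest first):
  #4: 2@96
  #3: 10@99
  #5: 2@102
  #6: 6@102
  #1: 2@103

Derivation:
After op 1 [order #1] limit_sell(price=103, qty=2): fills=none; bids=[-] asks=[#1:2@103]
After op 2 [order #2] limit_sell(price=100, qty=2): fills=none; bids=[-] asks=[#2:2@100 #1:2@103]
After op 3 [order #3] limit_sell(price=99, qty=10): fills=none; bids=[-] asks=[#3:10@99 #2:2@100 #1:2@103]
After op 4 [order #4] limit_sell(price=96, qty=2): fills=none; bids=[-] asks=[#4:2@96 #3:10@99 #2:2@100 #1:2@103]
After op 5 cancel(order #2): fills=none; bids=[-] asks=[#4:2@96 #3:10@99 #1:2@103]
After op 6 [order #5] limit_sell(price=102, qty=2): fills=none; bids=[-] asks=[#4:2@96 #3:10@99 #5:2@102 #1:2@103]
After op 7 [order #6] limit_sell(price=102, qty=6): fills=none; bids=[-] asks=[#4:2@96 #3:10@99 #5:2@102 #6:6@102 #1:2@103]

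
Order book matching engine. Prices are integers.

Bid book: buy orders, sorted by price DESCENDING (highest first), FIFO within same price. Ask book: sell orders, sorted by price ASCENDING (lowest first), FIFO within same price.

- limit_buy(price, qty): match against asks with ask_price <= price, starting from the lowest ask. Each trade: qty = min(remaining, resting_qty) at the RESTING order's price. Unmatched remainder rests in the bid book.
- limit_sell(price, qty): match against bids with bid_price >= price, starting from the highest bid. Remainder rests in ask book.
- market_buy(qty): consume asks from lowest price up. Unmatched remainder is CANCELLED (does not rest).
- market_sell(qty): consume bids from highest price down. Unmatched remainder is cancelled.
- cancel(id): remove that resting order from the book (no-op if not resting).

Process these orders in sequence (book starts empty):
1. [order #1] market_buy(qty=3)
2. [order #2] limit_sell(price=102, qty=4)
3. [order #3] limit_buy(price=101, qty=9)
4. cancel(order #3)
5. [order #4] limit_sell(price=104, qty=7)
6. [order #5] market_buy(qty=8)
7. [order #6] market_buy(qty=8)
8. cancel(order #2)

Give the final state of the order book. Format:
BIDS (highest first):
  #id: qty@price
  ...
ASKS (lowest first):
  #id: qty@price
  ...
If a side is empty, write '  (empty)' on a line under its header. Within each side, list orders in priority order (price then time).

After op 1 [order #1] market_buy(qty=3): fills=none; bids=[-] asks=[-]
After op 2 [order #2] limit_sell(price=102, qty=4): fills=none; bids=[-] asks=[#2:4@102]
After op 3 [order #3] limit_buy(price=101, qty=9): fills=none; bids=[#3:9@101] asks=[#2:4@102]
After op 4 cancel(order #3): fills=none; bids=[-] asks=[#2:4@102]
After op 5 [order #4] limit_sell(price=104, qty=7): fills=none; bids=[-] asks=[#2:4@102 #4:7@104]
After op 6 [order #5] market_buy(qty=8): fills=#5x#2:4@102 #5x#4:4@104; bids=[-] asks=[#4:3@104]
After op 7 [order #6] market_buy(qty=8): fills=#6x#4:3@104; bids=[-] asks=[-]
After op 8 cancel(order #2): fills=none; bids=[-] asks=[-]

Answer: BIDS (highest first):
  (empty)
ASKS (lowest first):
  (empty)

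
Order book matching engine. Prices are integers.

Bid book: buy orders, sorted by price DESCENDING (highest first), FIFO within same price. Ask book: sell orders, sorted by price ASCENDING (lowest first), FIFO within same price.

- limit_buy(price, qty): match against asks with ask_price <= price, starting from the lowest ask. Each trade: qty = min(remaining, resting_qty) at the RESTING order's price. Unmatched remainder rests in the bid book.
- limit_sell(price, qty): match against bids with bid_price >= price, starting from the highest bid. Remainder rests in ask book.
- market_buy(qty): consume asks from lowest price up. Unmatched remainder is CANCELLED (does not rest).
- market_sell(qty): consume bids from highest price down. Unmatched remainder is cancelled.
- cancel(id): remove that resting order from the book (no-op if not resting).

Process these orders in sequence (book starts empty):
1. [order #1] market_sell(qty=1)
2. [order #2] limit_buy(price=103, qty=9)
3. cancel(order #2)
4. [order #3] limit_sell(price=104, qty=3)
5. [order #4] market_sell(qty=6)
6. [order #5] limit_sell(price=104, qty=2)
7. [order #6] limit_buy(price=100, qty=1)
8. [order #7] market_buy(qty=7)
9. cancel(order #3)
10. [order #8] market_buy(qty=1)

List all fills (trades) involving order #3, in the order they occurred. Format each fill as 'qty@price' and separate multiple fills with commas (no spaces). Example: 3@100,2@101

After op 1 [order #1] market_sell(qty=1): fills=none; bids=[-] asks=[-]
After op 2 [order #2] limit_buy(price=103, qty=9): fills=none; bids=[#2:9@103] asks=[-]
After op 3 cancel(order #2): fills=none; bids=[-] asks=[-]
After op 4 [order #3] limit_sell(price=104, qty=3): fills=none; bids=[-] asks=[#3:3@104]
After op 5 [order #4] market_sell(qty=6): fills=none; bids=[-] asks=[#3:3@104]
After op 6 [order #5] limit_sell(price=104, qty=2): fills=none; bids=[-] asks=[#3:3@104 #5:2@104]
After op 7 [order #6] limit_buy(price=100, qty=1): fills=none; bids=[#6:1@100] asks=[#3:3@104 #5:2@104]
After op 8 [order #7] market_buy(qty=7): fills=#7x#3:3@104 #7x#5:2@104; bids=[#6:1@100] asks=[-]
After op 9 cancel(order #3): fills=none; bids=[#6:1@100] asks=[-]
After op 10 [order #8] market_buy(qty=1): fills=none; bids=[#6:1@100] asks=[-]

Answer: 3@104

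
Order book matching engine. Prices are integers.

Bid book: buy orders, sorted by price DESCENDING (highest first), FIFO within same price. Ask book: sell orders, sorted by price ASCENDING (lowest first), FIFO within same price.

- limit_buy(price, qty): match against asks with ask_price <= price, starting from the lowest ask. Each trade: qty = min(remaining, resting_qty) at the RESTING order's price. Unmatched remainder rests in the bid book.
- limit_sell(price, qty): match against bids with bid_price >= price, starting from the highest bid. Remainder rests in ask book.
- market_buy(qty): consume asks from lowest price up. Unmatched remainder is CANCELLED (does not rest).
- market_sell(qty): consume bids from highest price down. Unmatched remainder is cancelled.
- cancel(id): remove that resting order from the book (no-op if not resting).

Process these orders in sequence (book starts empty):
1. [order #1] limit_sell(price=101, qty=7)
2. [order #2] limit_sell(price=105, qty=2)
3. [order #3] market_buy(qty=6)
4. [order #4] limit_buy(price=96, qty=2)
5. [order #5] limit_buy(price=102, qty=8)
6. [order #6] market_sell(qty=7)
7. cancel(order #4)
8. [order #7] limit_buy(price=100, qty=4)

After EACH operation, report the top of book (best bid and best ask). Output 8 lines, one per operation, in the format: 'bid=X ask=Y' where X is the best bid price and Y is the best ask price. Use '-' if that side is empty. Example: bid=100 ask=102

Answer: bid=- ask=101
bid=- ask=101
bid=- ask=101
bid=96 ask=101
bid=102 ask=105
bid=96 ask=105
bid=- ask=105
bid=100 ask=105

Derivation:
After op 1 [order #1] limit_sell(price=101, qty=7): fills=none; bids=[-] asks=[#1:7@101]
After op 2 [order #2] limit_sell(price=105, qty=2): fills=none; bids=[-] asks=[#1:7@101 #2:2@105]
After op 3 [order #3] market_buy(qty=6): fills=#3x#1:6@101; bids=[-] asks=[#1:1@101 #2:2@105]
After op 4 [order #4] limit_buy(price=96, qty=2): fills=none; bids=[#4:2@96] asks=[#1:1@101 #2:2@105]
After op 5 [order #5] limit_buy(price=102, qty=8): fills=#5x#1:1@101; bids=[#5:7@102 #4:2@96] asks=[#2:2@105]
After op 6 [order #6] market_sell(qty=7): fills=#5x#6:7@102; bids=[#4:2@96] asks=[#2:2@105]
After op 7 cancel(order #4): fills=none; bids=[-] asks=[#2:2@105]
After op 8 [order #7] limit_buy(price=100, qty=4): fills=none; bids=[#7:4@100] asks=[#2:2@105]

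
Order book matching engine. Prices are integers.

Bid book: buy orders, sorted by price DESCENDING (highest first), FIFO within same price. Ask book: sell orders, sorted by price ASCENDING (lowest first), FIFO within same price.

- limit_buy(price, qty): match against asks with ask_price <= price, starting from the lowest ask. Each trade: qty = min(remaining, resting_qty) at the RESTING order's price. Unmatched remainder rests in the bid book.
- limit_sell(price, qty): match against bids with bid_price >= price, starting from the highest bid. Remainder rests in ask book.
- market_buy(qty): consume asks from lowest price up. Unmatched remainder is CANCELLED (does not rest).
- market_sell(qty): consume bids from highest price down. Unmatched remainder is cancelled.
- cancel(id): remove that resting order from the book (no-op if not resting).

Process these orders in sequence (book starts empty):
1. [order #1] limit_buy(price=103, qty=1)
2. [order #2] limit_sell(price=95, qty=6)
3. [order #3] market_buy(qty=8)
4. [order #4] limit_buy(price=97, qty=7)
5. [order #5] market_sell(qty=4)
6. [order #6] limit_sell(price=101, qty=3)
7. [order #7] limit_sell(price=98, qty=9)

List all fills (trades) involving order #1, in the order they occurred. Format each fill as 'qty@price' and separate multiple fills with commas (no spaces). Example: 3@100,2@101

Answer: 1@103

Derivation:
After op 1 [order #1] limit_buy(price=103, qty=1): fills=none; bids=[#1:1@103] asks=[-]
After op 2 [order #2] limit_sell(price=95, qty=6): fills=#1x#2:1@103; bids=[-] asks=[#2:5@95]
After op 3 [order #3] market_buy(qty=8): fills=#3x#2:5@95; bids=[-] asks=[-]
After op 4 [order #4] limit_buy(price=97, qty=7): fills=none; bids=[#4:7@97] asks=[-]
After op 5 [order #5] market_sell(qty=4): fills=#4x#5:4@97; bids=[#4:3@97] asks=[-]
After op 6 [order #6] limit_sell(price=101, qty=3): fills=none; bids=[#4:3@97] asks=[#6:3@101]
After op 7 [order #7] limit_sell(price=98, qty=9): fills=none; bids=[#4:3@97] asks=[#7:9@98 #6:3@101]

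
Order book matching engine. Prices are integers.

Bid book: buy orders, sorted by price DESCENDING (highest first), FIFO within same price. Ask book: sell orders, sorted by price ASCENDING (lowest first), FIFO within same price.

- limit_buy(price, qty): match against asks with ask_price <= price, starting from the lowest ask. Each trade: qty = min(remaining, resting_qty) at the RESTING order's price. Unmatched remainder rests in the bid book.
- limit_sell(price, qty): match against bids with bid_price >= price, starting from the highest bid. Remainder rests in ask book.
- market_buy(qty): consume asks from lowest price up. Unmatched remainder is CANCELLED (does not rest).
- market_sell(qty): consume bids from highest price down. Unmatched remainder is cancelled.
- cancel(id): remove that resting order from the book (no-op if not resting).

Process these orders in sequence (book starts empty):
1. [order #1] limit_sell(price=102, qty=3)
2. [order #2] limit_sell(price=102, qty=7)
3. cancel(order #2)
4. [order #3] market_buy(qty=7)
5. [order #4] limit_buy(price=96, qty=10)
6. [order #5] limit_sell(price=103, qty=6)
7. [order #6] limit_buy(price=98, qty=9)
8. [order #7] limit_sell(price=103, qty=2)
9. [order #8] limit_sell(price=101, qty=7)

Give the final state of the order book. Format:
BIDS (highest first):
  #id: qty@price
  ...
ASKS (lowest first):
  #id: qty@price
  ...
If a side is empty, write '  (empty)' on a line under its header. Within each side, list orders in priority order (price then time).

After op 1 [order #1] limit_sell(price=102, qty=3): fills=none; bids=[-] asks=[#1:3@102]
After op 2 [order #2] limit_sell(price=102, qty=7): fills=none; bids=[-] asks=[#1:3@102 #2:7@102]
After op 3 cancel(order #2): fills=none; bids=[-] asks=[#1:3@102]
After op 4 [order #3] market_buy(qty=7): fills=#3x#1:3@102; bids=[-] asks=[-]
After op 5 [order #4] limit_buy(price=96, qty=10): fills=none; bids=[#4:10@96] asks=[-]
After op 6 [order #5] limit_sell(price=103, qty=6): fills=none; bids=[#4:10@96] asks=[#5:6@103]
After op 7 [order #6] limit_buy(price=98, qty=9): fills=none; bids=[#6:9@98 #4:10@96] asks=[#5:6@103]
After op 8 [order #7] limit_sell(price=103, qty=2): fills=none; bids=[#6:9@98 #4:10@96] asks=[#5:6@103 #7:2@103]
After op 9 [order #8] limit_sell(price=101, qty=7): fills=none; bids=[#6:9@98 #4:10@96] asks=[#8:7@101 #5:6@103 #7:2@103]

Answer: BIDS (highest first):
  #6: 9@98
  #4: 10@96
ASKS (lowest first):
  #8: 7@101
  #5: 6@103
  #7: 2@103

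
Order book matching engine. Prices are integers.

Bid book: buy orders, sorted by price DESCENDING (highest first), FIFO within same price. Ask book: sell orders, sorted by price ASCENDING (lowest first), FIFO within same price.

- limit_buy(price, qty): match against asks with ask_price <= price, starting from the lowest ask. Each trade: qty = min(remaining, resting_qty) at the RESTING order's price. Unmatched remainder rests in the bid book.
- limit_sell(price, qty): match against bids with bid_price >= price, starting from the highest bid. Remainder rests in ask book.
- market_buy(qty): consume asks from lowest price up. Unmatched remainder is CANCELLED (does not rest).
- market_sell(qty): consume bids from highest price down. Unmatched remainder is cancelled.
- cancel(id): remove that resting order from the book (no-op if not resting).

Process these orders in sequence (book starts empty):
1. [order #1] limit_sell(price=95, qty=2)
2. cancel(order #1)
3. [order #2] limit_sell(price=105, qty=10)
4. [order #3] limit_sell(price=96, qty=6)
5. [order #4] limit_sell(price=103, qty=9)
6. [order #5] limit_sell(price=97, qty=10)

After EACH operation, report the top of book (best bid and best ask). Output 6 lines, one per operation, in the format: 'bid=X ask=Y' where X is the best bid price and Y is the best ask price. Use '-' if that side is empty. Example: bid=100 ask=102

After op 1 [order #1] limit_sell(price=95, qty=2): fills=none; bids=[-] asks=[#1:2@95]
After op 2 cancel(order #1): fills=none; bids=[-] asks=[-]
After op 3 [order #2] limit_sell(price=105, qty=10): fills=none; bids=[-] asks=[#2:10@105]
After op 4 [order #3] limit_sell(price=96, qty=6): fills=none; bids=[-] asks=[#3:6@96 #2:10@105]
After op 5 [order #4] limit_sell(price=103, qty=9): fills=none; bids=[-] asks=[#3:6@96 #4:9@103 #2:10@105]
After op 6 [order #5] limit_sell(price=97, qty=10): fills=none; bids=[-] asks=[#3:6@96 #5:10@97 #4:9@103 #2:10@105]

Answer: bid=- ask=95
bid=- ask=-
bid=- ask=105
bid=- ask=96
bid=- ask=96
bid=- ask=96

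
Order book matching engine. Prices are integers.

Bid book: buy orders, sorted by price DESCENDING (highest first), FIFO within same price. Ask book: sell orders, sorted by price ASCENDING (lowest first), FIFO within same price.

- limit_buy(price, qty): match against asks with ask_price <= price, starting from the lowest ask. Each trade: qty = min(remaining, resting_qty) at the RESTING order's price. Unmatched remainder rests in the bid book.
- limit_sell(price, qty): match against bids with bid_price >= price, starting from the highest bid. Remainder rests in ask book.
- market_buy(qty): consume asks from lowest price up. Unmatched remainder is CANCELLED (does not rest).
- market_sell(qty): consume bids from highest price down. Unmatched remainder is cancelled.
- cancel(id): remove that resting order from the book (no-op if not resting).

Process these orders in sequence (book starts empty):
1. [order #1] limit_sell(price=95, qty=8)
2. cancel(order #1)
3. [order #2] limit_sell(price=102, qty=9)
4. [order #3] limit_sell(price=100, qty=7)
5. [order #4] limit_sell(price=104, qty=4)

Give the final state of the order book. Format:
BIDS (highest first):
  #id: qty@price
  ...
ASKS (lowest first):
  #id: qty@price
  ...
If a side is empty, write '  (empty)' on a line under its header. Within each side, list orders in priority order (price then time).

Answer: BIDS (highest first):
  (empty)
ASKS (lowest first):
  #3: 7@100
  #2: 9@102
  #4: 4@104

Derivation:
After op 1 [order #1] limit_sell(price=95, qty=8): fills=none; bids=[-] asks=[#1:8@95]
After op 2 cancel(order #1): fills=none; bids=[-] asks=[-]
After op 3 [order #2] limit_sell(price=102, qty=9): fills=none; bids=[-] asks=[#2:9@102]
After op 4 [order #3] limit_sell(price=100, qty=7): fills=none; bids=[-] asks=[#3:7@100 #2:9@102]
After op 5 [order #4] limit_sell(price=104, qty=4): fills=none; bids=[-] asks=[#3:7@100 #2:9@102 #4:4@104]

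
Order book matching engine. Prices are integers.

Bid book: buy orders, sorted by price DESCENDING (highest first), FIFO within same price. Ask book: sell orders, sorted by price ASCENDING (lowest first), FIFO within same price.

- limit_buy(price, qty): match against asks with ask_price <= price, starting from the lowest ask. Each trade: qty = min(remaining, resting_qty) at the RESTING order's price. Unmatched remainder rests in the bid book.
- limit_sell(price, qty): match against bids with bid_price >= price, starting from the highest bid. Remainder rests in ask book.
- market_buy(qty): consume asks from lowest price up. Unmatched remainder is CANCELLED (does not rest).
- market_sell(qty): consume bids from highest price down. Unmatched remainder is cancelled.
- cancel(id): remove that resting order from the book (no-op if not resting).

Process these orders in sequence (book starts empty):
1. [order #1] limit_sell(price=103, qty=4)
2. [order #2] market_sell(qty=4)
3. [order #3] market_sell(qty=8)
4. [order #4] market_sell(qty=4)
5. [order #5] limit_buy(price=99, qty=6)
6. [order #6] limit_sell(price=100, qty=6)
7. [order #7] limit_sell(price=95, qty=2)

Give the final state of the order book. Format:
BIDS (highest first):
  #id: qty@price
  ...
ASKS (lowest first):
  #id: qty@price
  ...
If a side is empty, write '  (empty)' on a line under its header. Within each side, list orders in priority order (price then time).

Answer: BIDS (highest first):
  #5: 4@99
ASKS (lowest first):
  #6: 6@100
  #1: 4@103

Derivation:
After op 1 [order #1] limit_sell(price=103, qty=4): fills=none; bids=[-] asks=[#1:4@103]
After op 2 [order #2] market_sell(qty=4): fills=none; bids=[-] asks=[#1:4@103]
After op 3 [order #3] market_sell(qty=8): fills=none; bids=[-] asks=[#1:4@103]
After op 4 [order #4] market_sell(qty=4): fills=none; bids=[-] asks=[#1:4@103]
After op 5 [order #5] limit_buy(price=99, qty=6): fills=none; bids=[#5:6@99] asks=[#1:4@103]
After op 6 [order #6] limit_sell(price=100, qty=6): fills=none; bids=[#5:6@99] asks=[#6:6@100 #1:4@103]
After op 7 [order #7] limit_sell(price=95, qty=2): fills=#5x#7:2@99; bids=[#5:4@99] asks=[#6:6@100 #1:4@103]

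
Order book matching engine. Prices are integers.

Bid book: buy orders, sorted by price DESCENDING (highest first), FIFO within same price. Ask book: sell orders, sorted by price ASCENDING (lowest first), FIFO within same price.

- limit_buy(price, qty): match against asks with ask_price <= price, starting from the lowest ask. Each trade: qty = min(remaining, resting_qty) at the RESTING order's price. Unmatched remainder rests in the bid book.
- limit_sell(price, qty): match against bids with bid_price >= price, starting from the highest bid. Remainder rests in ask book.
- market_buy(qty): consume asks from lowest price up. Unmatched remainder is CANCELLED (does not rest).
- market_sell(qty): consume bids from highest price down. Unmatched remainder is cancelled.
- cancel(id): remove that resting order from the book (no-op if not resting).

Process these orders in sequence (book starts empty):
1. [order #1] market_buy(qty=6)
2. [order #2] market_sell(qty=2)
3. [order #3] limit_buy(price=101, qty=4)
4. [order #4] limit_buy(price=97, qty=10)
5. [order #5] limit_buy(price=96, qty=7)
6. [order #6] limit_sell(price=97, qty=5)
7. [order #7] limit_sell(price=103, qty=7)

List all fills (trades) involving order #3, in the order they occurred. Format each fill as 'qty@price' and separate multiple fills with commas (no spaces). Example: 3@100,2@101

After op 1 [order #1] market_buy(qty=6): fills=none; bids=[-] asks=[-]
After op 2 [order #2] market_sell(qty=2): fills=none; bids=[-] asks=[-]
After op 3 [order #3] limit_buy(price=101, qty=4): fills=none; bids=[#3:4@101] asks=[-]
After op 4 [order #4] limit_buy(price=97, qty=10): fills=none; bids=[#3:4@101 #4:10@97] asks=[-]
After op 5 [order #5] limit_buy(price=96, qty=7): fills=none; bids=[#3:4@101 #4:10@97 #5:7@96] asks=[-]
After op 6 [order #6] limit_sell(price=97, qty=5): fills=#3x#6:4@101 #4x#6:1@97; bids=[#4:9@97 #5:7@96] asks=[-]
After op 7 [order #7] limit_sell(price=103, qty=7): fills=none; bids=[#4:9@97 #5:7@96] asks=[#7:7@103]

Answer: 4@101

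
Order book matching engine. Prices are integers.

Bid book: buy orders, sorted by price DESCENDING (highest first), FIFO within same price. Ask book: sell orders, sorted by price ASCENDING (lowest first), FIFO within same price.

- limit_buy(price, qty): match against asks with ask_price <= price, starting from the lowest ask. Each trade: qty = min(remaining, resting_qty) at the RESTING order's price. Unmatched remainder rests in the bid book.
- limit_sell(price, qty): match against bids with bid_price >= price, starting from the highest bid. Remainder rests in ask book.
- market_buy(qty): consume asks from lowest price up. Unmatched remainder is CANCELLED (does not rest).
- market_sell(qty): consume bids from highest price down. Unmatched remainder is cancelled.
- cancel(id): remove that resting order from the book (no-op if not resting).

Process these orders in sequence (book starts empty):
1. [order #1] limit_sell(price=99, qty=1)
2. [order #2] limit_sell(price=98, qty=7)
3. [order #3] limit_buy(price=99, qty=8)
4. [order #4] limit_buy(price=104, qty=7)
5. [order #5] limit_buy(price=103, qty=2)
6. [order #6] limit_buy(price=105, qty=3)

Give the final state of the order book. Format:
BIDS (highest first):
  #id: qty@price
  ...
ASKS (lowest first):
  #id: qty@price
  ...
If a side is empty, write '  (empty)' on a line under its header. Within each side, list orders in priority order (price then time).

Answer: BIDS (highest first):
  #6: 3@105
  #4: 7@104
  #5: 2@103
ASKS (lowest first):
  (empty)

Derivation:
After op 1 [order #1] limit_sell(price=99, qty=1): fills=none; bids=[-] asks=[#1:1@99]
After op 2 [order #2] limit_sell(price=98, qty=7): fills=none; bids=[-] asks=[#2:7@98 #1:1@99]
After op 3 [order #3] limit_buy(price=99, qty=8): fills=#3x#2:7@98 #3x#1:1@99; bids=[-] asks=[-]
After op 4 [order #4] limit_buy(price=104, qty=7): fills=none; bids=[#4:7@104] asks=[-]
After op 5 [order #5] limit_buy(price=103, qty=2): fills=none; bids=[#4:7@104 #5:2@103] asks=[-]
After op 6 [order #6] limit_buy(price=105, qty=3): fills=none; bids=[#6:3@105 #4:7@104 #5:2@103] asks=[-]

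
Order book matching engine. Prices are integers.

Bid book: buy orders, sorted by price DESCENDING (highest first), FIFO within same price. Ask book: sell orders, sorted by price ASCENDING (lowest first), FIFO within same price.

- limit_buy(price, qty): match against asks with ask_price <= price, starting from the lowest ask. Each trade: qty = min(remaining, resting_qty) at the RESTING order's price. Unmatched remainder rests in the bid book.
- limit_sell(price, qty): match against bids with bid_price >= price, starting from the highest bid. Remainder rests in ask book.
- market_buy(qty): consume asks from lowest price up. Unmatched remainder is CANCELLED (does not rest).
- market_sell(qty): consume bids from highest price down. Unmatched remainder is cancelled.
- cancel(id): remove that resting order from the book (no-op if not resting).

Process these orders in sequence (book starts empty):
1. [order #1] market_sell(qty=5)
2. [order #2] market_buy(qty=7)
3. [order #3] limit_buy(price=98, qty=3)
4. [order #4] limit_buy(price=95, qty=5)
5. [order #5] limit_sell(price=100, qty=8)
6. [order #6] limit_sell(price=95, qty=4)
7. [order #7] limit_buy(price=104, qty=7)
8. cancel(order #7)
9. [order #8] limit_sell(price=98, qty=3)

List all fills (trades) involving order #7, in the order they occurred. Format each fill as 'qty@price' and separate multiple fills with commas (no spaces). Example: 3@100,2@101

After op 1 [order #1] market_sell(qty=5): fills=none; bids=[-] asks=[-]
After op 2 [order #2] market_buy(qty=7): fills=none; bids=[-] asks=[-]
After op 3 [order #3] limit_buy(price=98, qty=3): fills=none; bids=[#3:3@98] asks=[-]
After op 4 [order #4] limit_buy(price=95, qty=5): fills=none; bids=[#3:3@98 #4:5@95] asks=[-]
After op 5 [order #5] limit_sell(price=100, qty=8): fills=none; bids=[#3:3@98 #4:5@95] asks=[#5:8@100]
After op 6 [order #6] limit_sell(price=95, qty=4): fills=#3x#6:3@98 #4x#6:1@95; bids=[#4:4@95] asks=[#5:8@100]
After op 7 [order #7] limit_buy(price=104, qty=7): fills=#7x#5:7@100; bids=[#4:4@95] asks=[#5:1@100]
After op 8 cancel(order #7): fills=none; bids=[#4:4@95] asks=[#5:1@100]
After op 9 [order #8] limit_sell(price=98, qty=3): fills=none; bids=[#4:4@95] asks=[#8:3@98 #5:1@100]

Answer: 7@100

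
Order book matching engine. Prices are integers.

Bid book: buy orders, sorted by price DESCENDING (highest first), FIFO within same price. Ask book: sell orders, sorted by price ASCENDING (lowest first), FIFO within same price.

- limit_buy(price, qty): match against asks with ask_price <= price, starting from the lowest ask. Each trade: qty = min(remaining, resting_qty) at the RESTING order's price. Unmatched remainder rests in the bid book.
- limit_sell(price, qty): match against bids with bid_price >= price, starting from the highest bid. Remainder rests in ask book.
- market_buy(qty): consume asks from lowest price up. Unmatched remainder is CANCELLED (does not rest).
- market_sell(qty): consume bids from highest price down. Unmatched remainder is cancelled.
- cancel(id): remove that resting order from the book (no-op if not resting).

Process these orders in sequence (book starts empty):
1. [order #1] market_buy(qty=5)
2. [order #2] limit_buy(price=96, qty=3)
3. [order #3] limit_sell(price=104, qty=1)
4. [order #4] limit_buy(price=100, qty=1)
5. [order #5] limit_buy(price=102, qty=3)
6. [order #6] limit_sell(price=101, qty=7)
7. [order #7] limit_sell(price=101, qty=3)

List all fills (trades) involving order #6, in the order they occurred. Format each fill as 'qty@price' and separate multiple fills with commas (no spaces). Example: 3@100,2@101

Answer: 3@102

Derivation:
After op 1 [order #1] market_buy(qty=5): fills=none; bids=[-] asks=[-]
After op 2 [order #2] limit_buy(price=96, qty=3): fills=none; bids=[#2:3@96] asks=[-]
After op 3 [order #3] limit_sell(price=104, qty=1): fills=none; bids=[#2:3@96] asks=[#3:1@104]
After op 4 [order #4] limit_buy(price=100, qty=1): fills=none; bids=[#4:1@100 #2:3@96] asks=[#3:1@104]
After op 5 [order #5] limit_buy(price=102, qty=3): fills=none; bids=[#5:3@102 #4:1@100 #2:3@96] asks=[#3:1@104]
After op 6 [order #6] limit_sell(price=101, qty=7): fills=#5x#6:3@102; bids=[#4:1@100 #2:3@96] asks=[#6:4@101 #3:1@104]
After op 7 [order #7] limit_sell(price=101, qty=3): fills=none; bids=[#4:1@100 #2:3@96] asks=[#6:4@101 #7:3@101 #3:1@104]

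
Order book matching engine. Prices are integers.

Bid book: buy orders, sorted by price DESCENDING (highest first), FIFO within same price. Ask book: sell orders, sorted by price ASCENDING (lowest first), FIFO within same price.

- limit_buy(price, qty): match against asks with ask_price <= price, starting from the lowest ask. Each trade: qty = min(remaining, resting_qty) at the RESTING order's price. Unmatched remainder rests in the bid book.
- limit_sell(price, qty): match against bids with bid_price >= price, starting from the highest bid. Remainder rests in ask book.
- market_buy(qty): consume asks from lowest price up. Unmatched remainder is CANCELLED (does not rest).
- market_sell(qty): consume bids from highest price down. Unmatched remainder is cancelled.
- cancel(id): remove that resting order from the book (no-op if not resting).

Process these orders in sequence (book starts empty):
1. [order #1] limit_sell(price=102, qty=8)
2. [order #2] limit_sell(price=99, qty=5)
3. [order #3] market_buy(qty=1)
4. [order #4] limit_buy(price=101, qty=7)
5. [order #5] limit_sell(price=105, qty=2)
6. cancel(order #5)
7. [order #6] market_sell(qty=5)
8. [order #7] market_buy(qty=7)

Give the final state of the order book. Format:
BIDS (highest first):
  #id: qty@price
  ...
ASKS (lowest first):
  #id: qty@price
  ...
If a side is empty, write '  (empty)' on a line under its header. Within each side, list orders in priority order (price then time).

After op 1 [order #1] limit_sell(price=102, qty=8): fills=none; bids=[-] asks=[#1:8@102]
After op 2 [order #2] limit_sell(price=99, qty=5): fills=none; bids=[-] asks=[#2:5@99 #1:8@102]
After op 3 [order #3] market_buy(qty=1): fills=#3x#2:1@99; bids=[-] asks=[#2:4@99 #1:8@102]
After op 4 [order #4] limit_buy(price=101, qty=7): fills=#4x#2:4@99; bids=[#4:3@101] asks=[#1:8@102]
After op 5 [order #5] limit_sell(price=105, qty=2): fills=none; bids=[#4:3@101] asks=[#1:8@102 #5:2@105]
After op 6 cancel(order #5): fills=none; bids=[#4:3@101] asks=[#1:8@102]
After op 7 [order #6] market_sell(qty=5): fills=#4x#6:3@101; bids=[-] asks=[#1:8@102]
After op 8 [order #7] market_buy(qty=7): fills=#7x#1:7@102; bids=[-] asks=[#1:1@102]

Answer: BIDS (highest first):
  (empty)
ASKS (lowest first):
  #1: 1@102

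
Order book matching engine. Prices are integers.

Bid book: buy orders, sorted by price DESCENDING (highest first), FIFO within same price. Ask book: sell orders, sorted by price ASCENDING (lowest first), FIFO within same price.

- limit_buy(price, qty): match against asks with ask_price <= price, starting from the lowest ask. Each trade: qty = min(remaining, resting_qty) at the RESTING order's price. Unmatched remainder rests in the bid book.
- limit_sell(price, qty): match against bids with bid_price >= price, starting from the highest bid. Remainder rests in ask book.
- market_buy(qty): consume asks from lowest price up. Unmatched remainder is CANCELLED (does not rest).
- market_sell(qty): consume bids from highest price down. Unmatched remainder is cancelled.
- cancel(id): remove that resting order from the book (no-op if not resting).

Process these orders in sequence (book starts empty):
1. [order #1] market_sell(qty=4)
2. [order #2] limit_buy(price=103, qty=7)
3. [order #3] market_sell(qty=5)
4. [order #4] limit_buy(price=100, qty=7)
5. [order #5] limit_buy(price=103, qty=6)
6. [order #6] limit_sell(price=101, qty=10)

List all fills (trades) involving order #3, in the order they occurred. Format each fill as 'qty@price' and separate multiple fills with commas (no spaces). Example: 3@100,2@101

Answer: 5@103

Derivation:
After op 1 [order #1] market_sell(qty=4): fills=none; bids=[-] asks=[-]
After op 2 [order #2] limit_buy(price=103, qty=7): fills=none; bids=[#2:7@103] asks=[-]
After op 3 [order #3] market_sell(qty=5): fills=#2x#3:5@103; bids=[#2:2@103] asks=[-]
After op 4 [order #4] limit_buy(price=100, qty=7): fills=none; bids=[#2:2@103 #4:7@100] asks=[-]
After op 5 [order #5] limit_buy(price=103, qty=6): fills=none; bids=[#2:2@103 #5:6@103 #4:7@100] asks=[-]
After op 6 [order #6] limit_sell(price=101, qty=10): fills=#2x#6:2@103 #5x#6:6@103; bids=[#4:7@100] asks=[#6:2@101]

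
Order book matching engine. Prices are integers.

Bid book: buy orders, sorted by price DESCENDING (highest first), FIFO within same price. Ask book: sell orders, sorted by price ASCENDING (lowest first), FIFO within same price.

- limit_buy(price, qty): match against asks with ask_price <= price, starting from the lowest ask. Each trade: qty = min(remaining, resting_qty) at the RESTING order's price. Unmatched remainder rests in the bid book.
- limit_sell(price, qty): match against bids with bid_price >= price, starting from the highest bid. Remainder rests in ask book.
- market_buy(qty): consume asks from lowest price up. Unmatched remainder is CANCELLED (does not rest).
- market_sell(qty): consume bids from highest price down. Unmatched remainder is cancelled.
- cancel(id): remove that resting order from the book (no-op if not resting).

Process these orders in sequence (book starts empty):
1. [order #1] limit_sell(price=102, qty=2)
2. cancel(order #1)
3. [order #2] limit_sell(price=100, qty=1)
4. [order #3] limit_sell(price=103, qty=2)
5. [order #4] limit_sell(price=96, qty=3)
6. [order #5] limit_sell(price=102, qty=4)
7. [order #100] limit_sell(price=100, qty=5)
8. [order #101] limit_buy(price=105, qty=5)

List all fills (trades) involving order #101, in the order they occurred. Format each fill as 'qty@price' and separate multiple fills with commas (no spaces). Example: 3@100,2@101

Answer: 3@96,1@100,1@100

Derivation:
After op 1 [order #1] limit_sell(price=102, qty=2): fills=none; bids=[-] asks=[#1:2@102]
After op 2 cancel(order #1): fills=none; bids=[-] asks=[-]
After op 3 [order #2] limit_sell(price=100, qty=1): fills=none; bids=[-] asks=[#2:1@100]
After op 4 [order #3] limit_sell(price=103, qty=2): fills=none; bids=[-] asks=[#2:1@100 #3:2@103]
After op 5 [order #4] limit_sell(price=96, qty=3): fills=none; bids=[-] asks=[#4:3@96 #2:1@100 #3:2@103]
After op 6 [order #5] limit_sell(price=102, qty=4): fills=none; bids=[-] asks=[#4:3@96 #2:1@100 #5:4@102 #3:2@103]
After op 7 [order #100] limit_sell(price=100, qty=5): fills=none; bids=[-] asks=[#4:3@96 #2:1@100 #100:5@100 #5:4@102 #3:2@103]
After op 8 [order #101] limit_buy(price=105, qty=5): fills=#101x#4:3@96 #101x#2:1@100 #101x#100:1@100; bids=[-] asks=[#100:4@100 #5:4@102 #3:2@103]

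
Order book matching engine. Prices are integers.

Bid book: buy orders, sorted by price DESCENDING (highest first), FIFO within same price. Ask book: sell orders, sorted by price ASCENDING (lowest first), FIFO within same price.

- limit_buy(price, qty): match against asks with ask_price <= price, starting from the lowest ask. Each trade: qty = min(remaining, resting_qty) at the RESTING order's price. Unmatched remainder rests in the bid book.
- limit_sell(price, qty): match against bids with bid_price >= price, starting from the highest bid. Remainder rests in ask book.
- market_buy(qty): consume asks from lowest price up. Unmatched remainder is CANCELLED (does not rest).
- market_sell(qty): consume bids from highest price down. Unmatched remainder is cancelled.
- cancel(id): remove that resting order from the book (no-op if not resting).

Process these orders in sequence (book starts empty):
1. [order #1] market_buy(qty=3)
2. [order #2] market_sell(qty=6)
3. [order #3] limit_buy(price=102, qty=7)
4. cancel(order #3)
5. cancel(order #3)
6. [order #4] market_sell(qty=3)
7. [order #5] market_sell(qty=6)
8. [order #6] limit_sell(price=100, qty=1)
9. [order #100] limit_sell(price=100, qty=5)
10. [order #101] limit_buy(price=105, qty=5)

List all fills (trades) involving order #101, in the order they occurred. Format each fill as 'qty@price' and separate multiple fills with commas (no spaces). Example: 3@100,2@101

Answer: 1@100,4@100

Derivation:
After op 1 [order #1] market_buy(qty=3): fills=none; bids=[-] asks=[-]
After op 2 [order #2] market_sell(qty=6): fills=none; bids=[-] asks=[-]
After op 3 [order #3] limit_buy(price=102, qty=7): fills=none; bids=[#3:7@102] asks=[-]
After op 4 cancel(order #3): fills=none; bids=[-] asks=[-]
After op 5 cancel(order #3): fills=none; bids=[-] asks=[-]
After op 6 [order #4] market_sell(qty=3): fills=none; bids=[-] asks=[-]
After op 7 [order #5] market_sell(qty=6): fills=none; bids=[-] asks=[-]
After op 8 [order #6] limit_sell(price=100, qty=1): fills=none; bids=[-] asks=[#6:1@100]
After op 9 [order #100] limit_sell(price=100, qty=5): fills=none; bids=[-] asks=[#6:1@100 #100:5@100]
After op 10 [order #101] limit_buy(price=105, qty=5): fills=#101x#6:1@100 #101x#100:4@100; bids=[-] asks=[#100:1@100]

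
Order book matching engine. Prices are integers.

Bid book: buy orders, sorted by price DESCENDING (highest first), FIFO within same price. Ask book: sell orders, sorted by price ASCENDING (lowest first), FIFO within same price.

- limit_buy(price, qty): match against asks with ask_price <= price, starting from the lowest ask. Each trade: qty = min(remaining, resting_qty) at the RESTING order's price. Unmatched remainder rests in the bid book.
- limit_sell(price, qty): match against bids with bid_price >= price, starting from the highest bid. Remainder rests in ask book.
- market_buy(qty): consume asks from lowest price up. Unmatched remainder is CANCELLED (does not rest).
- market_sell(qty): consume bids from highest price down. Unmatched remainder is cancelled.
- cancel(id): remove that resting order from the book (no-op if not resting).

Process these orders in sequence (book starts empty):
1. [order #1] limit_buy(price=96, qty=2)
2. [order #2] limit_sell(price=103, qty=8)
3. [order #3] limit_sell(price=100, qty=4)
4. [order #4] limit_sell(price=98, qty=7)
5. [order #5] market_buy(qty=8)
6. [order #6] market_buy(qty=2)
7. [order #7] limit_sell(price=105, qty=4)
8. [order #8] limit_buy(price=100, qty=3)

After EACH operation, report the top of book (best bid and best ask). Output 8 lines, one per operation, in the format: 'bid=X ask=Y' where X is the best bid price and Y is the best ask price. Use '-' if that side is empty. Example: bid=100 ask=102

After op 1 [order #1] limit_buy(price=96, qty=2): fills=none; bids=[#1:2@96] asks=[-]
After op 2 [order #2] limit_sell(price=103, qty=8): fills=none; bids=[#1:2@96] asks=[#2:8@103]
After op 3 [order #3] limit_sell(price=100, qty=4): fills=none; bids=[#1:2@96] asks=[#3:4@100 #2:8@103]
After op 4 [order #4] limit_sell(price=98, qty=7): fills=none; bids=[#1:2@96] asks=[#4:7@98 #3:4@100 #2:8@103]
After op 5 [order #5] market_buy(qty=8): fills=#5x#4:7@98 #5x#3:1@100; bids=[#1:2@96] asks=[#3:3@100 #2:8@103]
After op 6 [order #6] market_buy(qty=2): fills=#6x#3:2@100; bids=[#1:2@96] asks=[#3:1@100 #2:8@103]
After op 7 [order #7] limit_sell(price=105, qty=4): fills=none; bids=[#1:2@96] asks=[#3:1@100 #2:8@103 #7:4@105]
After op 8 [order #8] limit_buy(price=100, qty=3): fills=#8x#3:1@100; bids=[#8:2@100 #1:2@96] asks=[#2:8@103 #7:4@105]

Answer: bid=96 ask=-
bid=96 ask=103
bid=96 ask=100
bid=96 ask=98
bid=96 ask=100
bid=96 ask=100
bid=96 ask=100
bid=100 ask=103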